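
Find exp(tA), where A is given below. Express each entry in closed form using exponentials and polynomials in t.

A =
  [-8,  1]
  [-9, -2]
e^{tA} =
  [-3*t*exp(-5*t) + exp(-5*t), t*exp(-5*t)]
  [-9*t*exp(-5*t), 3*t*exp(-5*t) + exp(-5*t)]

Strategy: write A = P · J · P⁻¹ where J is a Jordan canonical form, so e^{tA} = P · e^{tJ} · P⁻¹, and e^{tJ} can be computed block-by-block.

A has Jordan form
J =
  [-5,  1]
  [ 0, -5]
(up to reordering of blocks).

Per-block formulas:
  For a 2×2 Jordan block J_2(-5): exp(t · J_2(-5)) = e^(-5t)·(I + t·N), where N is the 2×2 nilpotent shift.

After assembling e^{tJ} and conjugating by P, we get:

e^{tA} =
  [-3*t*exp(-5*t) + exp(-5*t), t*exp(-5*t)]
  [-9*t*exp(-5*t), 3*t*exp(-5*t) + exp(-5*t)]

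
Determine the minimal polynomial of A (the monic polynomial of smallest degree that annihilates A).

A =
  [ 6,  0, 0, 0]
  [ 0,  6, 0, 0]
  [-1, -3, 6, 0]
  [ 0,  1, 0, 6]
x^2 - 12*x + 36

The characteristic polynomial is χ_A(x) = (x - 6)^4, so the eigenvalues are known. The minimal polynomial is
  m_A(x) = Π_λ (x − λ)^{k_λ}
where k_λ is the size of the *largest* Jordan block for λ (equivalently, the smallest k with (A − λI)^k v = 0 for every generalised eigenvector v of λ).

  λ = 6: largest Jordan block has size 2, contributing (x − 6)^2

So m_A(x) = (x - 6)^2 = x^2 - 12*x + 36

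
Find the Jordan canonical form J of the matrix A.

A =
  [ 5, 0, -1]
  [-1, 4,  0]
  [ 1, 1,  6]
J_3(5)

The characteristic polynomial is
  det(x·I − A) = x^3 - 15*x^2 + 75*x - 125 = (x - 5)^3

Eigenvalues and multiplicities (the geometric multiplicity of λ is n − rank(A − λI), which equals the number of Jordan blocks for λ):
  λ = 5: algebraic multiplicity = 3, geometric multiplicity = 1

Determining the block sizes for each eigenvalue:
  λ = 5: one block (gm = 1), so the single block has size am = 3 → block sizes [3]

Assembling the blocks gives a Jordan form
J =
  [5, 1, 0]
  [0, 5, 1]
  [0, 0, 5]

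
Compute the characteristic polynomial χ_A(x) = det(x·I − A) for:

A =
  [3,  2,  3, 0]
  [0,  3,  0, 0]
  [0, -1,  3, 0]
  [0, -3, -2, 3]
x^4 - 12*x^3 + 54*x^2 - 108*x + 81

Expanding det(x·I − A) (e.g. by cofactor expansion or by noting that A is similar to its Jordan form J, which has the same characteristic polynomial as A) gives
  χ_A(x) = x^4 - 12*x^3 + 54*x^2 - 108*x + 81
which factors as (x - 3)^4. The eigenvalues (with algebraic multiplicities) are λ = 3 with multiplicity 4.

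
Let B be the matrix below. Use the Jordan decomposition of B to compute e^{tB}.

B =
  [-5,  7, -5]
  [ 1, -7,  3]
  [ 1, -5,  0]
e^{tB} =
  [3*t^2*exp(-4*t)/2 - t*exp(-4*t) + exp(-4*t), -3*t^2*exp(-4*t)/2 + 7*t*exp(-4*t), 3*t^2*exp(-4*t) - 5*t*exp(-4*t)]
  [-t^2*exp(-4*t)/2 + t*exp(-4*t), t^2*exp(-4*t)/2 - 3*t*exp(-4*t) + exp(-4*t), -t^2*exp(-4*t) + 3*t*exp(-4*t)]
  [-t^2*exp(-4*t) + t*exp(-4*t), t^2*exp(-4*t) - 5*t*exp(-4*t), -2*t^2*exp(-4*t) + 4*t*exp(-4*t) + exp(-4*t)]

Strategy: write B = P · J · P⁻¹ where J is a Jordan canonical form, so e^{tB} = P · e^{tJ} · P⁻¹, and e^{tJ} can be computed block-by-block.

B has Jordan form
J =
  [-4,  1,  0]
  [ 0, -4,  1]
  [ 0,  0, -4]
(up to reordering of blocks).

Per-block formulas:
  For a 3×3 Jordan block J_3(-4): exp(t · J_3(-4)) = e^(-4t)·(I + t·N + (t^2/2)·N^2), where N is the 3×3 nilpotent shift.

After assembling e^{tJ} and conjugating by P, we get:

e^{tB} =
  [3*t^2*exp(-4*t)/2 - t*exp(-4*t) + exp(-4*t), -3*t^2*exp(-4*t)/2 + 7*t*exp(-4*t), 3*t^2*exp(-4*t) - 5*t*exp(-4*t)]
  [-t^2*exp(-4*t)/2 + t*exp(-4*t), t^2*exp(-4*t)/2 - 3*t*exp(-4*t) + exp(-4*t), -t^2*exp(-4*t) + 3*t*exp(-4*t)]
  [-t^2*exp(-4*t) + t*exp(-4*t), t^2*exp(-4*t) - 5*t*exp(-4*t), -2*t^2*exp(-4*t) + 4*t*exp(-4*t) + exp(-4*t)]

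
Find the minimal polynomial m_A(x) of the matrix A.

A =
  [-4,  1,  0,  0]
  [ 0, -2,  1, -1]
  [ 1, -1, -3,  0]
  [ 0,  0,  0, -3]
x^3 + 9*x^2 + 27*x + 27

The characteristic polynomial is χ_A(x) = (x + 3)^4, so the eigenvalues are known. The minimal polynomial is
  m_A(x) = Π_λ (x − λ)^{k_λ}
where k_λ is the size of the *largest* Jordan block for λ (equivalently, the smallest k with (A − λI)^k v = 0 for every generalised eigenvector v of λ).

  λ = -3: largest Jordan block has size 3, contributing (x + 3)^3

So m_A(x) = (x + 3)^3 = x^3 + 9*x^2 + 27*x + 27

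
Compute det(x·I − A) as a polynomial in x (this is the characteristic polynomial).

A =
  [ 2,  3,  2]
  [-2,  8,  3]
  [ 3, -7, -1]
x^3 - 9*x^2 + 27*x - 27

Expanding det(x·I − A) (e.g. by cofactor expansion or by noting that A is similar to its Jordan form J, which has the same characteristic polynomial as A) gives
  χ_A(x) = x^3 - 9*x^2 + 27*x - 27
which factors as (x - 3)^3. The eigenvalues (with algebraic multiplicities) are λ = 3 with multiplicity 3.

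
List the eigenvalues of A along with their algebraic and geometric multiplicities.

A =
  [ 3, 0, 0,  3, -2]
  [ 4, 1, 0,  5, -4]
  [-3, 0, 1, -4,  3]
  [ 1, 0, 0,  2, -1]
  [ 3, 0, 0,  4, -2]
λ = 1: alg = 5, geom = 3

Step 1 — factor the characteristic polynomial to read off the algebraic multiplicities:
  χ_A(x) = (x - 1)^5

Step 2 — compute geometric multiplicities via the rank-nullity identity g(λ) = n − rank(A − λI):
  rank(A − (1)·I) = 2, so dim ker(A − (1)·I) = n − 2 = 3

Summary:
  λ = 1: algebraic multiplicity = 5, geometric multiplicity = 3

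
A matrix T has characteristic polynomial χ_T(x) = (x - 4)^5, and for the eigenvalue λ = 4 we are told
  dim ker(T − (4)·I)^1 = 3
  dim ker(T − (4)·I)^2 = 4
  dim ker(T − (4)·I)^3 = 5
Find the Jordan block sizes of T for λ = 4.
Block sizes for λ = 4: [3, 1, 1]

From the dimensions of kernels of powers, the number of Jordan blocks of size at least j is d_j − d_{j−1} where d_j = dim ker(N^j) (with d_0 = 0). Computing the differences gives [3, 1, 1].
The number of blocks of size exactly k is (#blocks of size ≥ k) − (#blocks of size ≥ k + 1), so the partition is: 2 block(s) of size 1, 1 block(s) of size 3.
In nonincreasing order the block sizes are [3, 1, 1].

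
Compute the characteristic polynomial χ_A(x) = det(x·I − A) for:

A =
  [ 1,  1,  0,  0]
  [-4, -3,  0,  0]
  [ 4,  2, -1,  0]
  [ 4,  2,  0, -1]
x^4 + 4*x^3 + 6*x^2 + 4*x + 1

Expanding det(x·I − A) (e.g. by cofactor expansion or by noting that A is similar to its Jordan form J, which has the same characteristic polynomial as A) gives
  χ_A(x) = x^4 + 4*x^3 + 6*x^2 + 4*x + 1
which factors as (x + 1)^4. The eigenvalues (with algebraic multiplicities) are λ = -1 with multiplicity 4.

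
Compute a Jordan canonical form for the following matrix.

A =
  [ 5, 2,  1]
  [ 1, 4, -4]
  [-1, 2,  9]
J_3(6)

The characteristic polynomial is
  det(x·I − A) = x^3 - 18*x^2 + 108*x - 216 = (x - 6)^3

Eigenvalues and multiplicities (the geometric multiplicity of λ is n − rank(A − λI), which equals the number of Jordan blocks for λ):
  λ = 6: algebraic multiplicity = 3, geometric multiplicity = 1

Determining the block sizes for each eigenvalue:
  λ = 6: one block (gm = 1), so the single block has size am = 3 → block sizes [3]

Assembling the blocks gives a Jordan form
J =
  [6, 1, 0]
  [0, 6, 1]
  [0, 0, 6]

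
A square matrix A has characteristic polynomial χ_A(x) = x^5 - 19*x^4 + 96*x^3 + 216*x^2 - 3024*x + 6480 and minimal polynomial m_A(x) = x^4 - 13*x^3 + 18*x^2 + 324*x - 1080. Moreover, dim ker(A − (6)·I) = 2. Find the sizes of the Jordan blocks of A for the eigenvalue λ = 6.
Block sizes for λ = 6: [3, 1]

Step 1 — from the characteristic polynomial, algebraic multiplicity of λ = 6 is 4. From dim ker(A − (6)·I) = 2, there are exactly 2 Jordan blocks for λ = 6.
Step 2 — from the minimal polynomial, the factor (x − 6)^3 tells us the largest block for λ = 6 has size 3.
Step 3 — with total size 4, 2 blocks, and largest block 3, the block sizes (in nonincreasing order) are [3, 1].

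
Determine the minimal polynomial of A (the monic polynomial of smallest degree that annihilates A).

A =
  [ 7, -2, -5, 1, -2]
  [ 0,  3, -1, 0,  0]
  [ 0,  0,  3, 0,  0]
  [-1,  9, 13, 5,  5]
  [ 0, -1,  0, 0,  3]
x^5 - 21*x^4 + 171*x^3 - 675*x^2 + 1296*x - 972

The characteristic polynomial is χ_A(x) = (x - 6)^2*(x - 3)^3, so the eigenvalues are known. The minimal polynomial is
  m_A(x) = Π_λ (x − λ)^{k_λ}
where k_λ is the size of the *largest* Jordan block for λ (equivalently, the smallest k with (A − λI)^k v = 0 for every generalised eigenvector v of λ).

  λ = 3: largest Jordan block has size 3, contributing (x − 3)^3
  λ = 6: largest Jordan block has size 2, contributing (x − 6)^2

So m_A(x) = (x - 6)^2*(x - 3)^3 = x^5 - 21*x^4 + 171*x^3 - 675*x^2 + 1296*x - 972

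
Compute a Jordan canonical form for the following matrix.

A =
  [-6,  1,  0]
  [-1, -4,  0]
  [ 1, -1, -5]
J_2(-5) ⊕ J_1(-5)

The characteristic polynomial is
  det(x·I − A) = x^3 + 15*x^2 + 75*x + 125 = (x + 5)^3

Eigenvalues and multiplicities (the geometric multiplicity of λ is n − rank(A − λI), which equals the number of Jordan blocks for λ):
  λ = -5: algebraic multiplicity = 3, geometric multiplicity = 2

Determining the block sizes for each eigenvalue:
  λ = -5: 2 blocks summing to 3 forces exactly one block of size 2 and the rest size 1 → block sizes [2, 1]

Assembling the blocks gives a Jordan form
J =
  [-5,  1,  0]
  [ 0, -5,  0]
  [ 0,  0, -5]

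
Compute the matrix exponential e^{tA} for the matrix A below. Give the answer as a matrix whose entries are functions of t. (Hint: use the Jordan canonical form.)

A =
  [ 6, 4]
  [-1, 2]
e^{tA} =
  [2*t*exp(4*t) + exp(4*t), 4*t*exp(4*t)]
  [-t*exp(4*t), -2*t*exp(4*t) + exp(4*t)]

Strategy: write A = P · J · P⁻¹ where J is a Jordan canonical form, so e^{tA} = P · e^{tJ} · P⁻¹, and e^{tJ} can be computed block-by-block.

A has Jordan form
J =
  [4, 1]
  [0, 4]
(up to reordering of blocks).

Per-block formulas:
  For a 2×2 Jordan block J_2(4): exp(t · J_2(4)) = e^(4t)·(I + t·N), where N is the 2×2 nilpotent shift.

After assembling e^{tJ} and conjugating by P, we get:

e^{tA} =
  [2*t*exp(4*t) + exp(4*t), 4*t*exp(4*t)]
  [-t*exp(4*t), -2*t*exp(4*t) + exp(4*t)]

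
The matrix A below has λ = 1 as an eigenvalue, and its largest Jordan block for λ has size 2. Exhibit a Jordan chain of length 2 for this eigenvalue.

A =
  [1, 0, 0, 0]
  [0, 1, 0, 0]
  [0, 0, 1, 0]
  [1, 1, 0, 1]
A Jordan chain for λ = 1 of length 2:
v_1 = (0, 0, 0, 1)ᵀ
v_2 = (1, 0, 0, 0)ᵀ

Let N = A − (1)·I. We want v_2 with N^2 v_2 = 0 but N^1 v_2 ≠ 0; then v_{j-1} := N · v_j for j = 2, …, 2.

Pick v_2 = (1, 0, 0, 0)ᵀ.
Then v_1 = N · v_2 = (0, 0, 0, 1)ᵀ.

Sanity check: (A − (1)·I) v_1 = (0, 0, 0, 0)ᵀ = 0. ✓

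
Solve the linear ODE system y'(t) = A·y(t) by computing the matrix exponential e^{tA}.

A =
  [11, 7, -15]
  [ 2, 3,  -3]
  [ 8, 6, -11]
e^{tA} =
  [-3*t^2*exp(t) + 10*t*exp(t) + exp(t), -3*t^2*exp(t) + 7*t*exp(t), 9*t^2*exp(t)/2 - 15*t*exp(t)]
  [2*t*exp(t), 2*t*exp(t) + exp(t), -3*t*exp(t)]
  [-2*t^2*exp(t) + 8*t*exp(t), -2*t^2*exp(t) + 6*t*exp(t), 3*t^2*exp(t) - 12*t*exp(t) + exp(t)]

Strategy: write A = P · J · P⁻¹ where J is a Jordan canonical form, so e^{tA} = P · e^{tJ} · P⁻¹, and e^{tJ} can be computed block-by-block.

A has Jordan form
J =
  [1, 1, 0]
  [0, 1, 1]
  [0, 0, 1]
(up to reordering of blocks).

Per-block formulas:
  For a 3×3 Jordan block J_3(1): exp(t · J_3(1)) = e^(1t)·(I + t·N + (t^2/2)·N^2), where N is the 3×3 nilpotent shift.

After assembling e^{tJ} and conjugating by P, we get:

e^{tA} =
  [-3*t^2*exp(t) + 10*t*exp(t) + exp(t), -3*t^2*exp(t) + 7*t*exp(t), 9*t^2*exp(t)/2 - 15*t*exp(t)]
  [2*t*exp(t), 2*t*exp(t) + exp(t), -3*t*exp(t)]
  [-2*t^2*exp(t) + 8*t*exp(t), -2*t^2*exp(t) + 6*t*exp(t), 3*t^2*exp(t) - 12*t*exp(t) + exp(t)]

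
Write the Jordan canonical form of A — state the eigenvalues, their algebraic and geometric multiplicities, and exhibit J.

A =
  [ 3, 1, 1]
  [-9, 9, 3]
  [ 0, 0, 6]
J_2(6) ⊕ J_1(6)

The characteristic polynomial is
  det(x·I − A) = x^3 - 18*x^2 + 108*x - 216 = (x - 6)^3

Eigenvalues and multiplicities (the geometric multiplicity of λ is n − rank(A − λI), which equals the number of Jordan blocks for λ):
  λ = 6: algebraic multiplicity = 3, geometric multiplicity = 2

Determining the block sizes for each eigenvalue:
  λ = 6: 2 blocks summing to 3 forces exactly one block of size 2 and the rest size 1 → block sizes [2, 1]

Assembling the blocks gives a Jordan form
J =
  [6, 1, 0]
  [0, 6, 0]
  [0, 0, 6]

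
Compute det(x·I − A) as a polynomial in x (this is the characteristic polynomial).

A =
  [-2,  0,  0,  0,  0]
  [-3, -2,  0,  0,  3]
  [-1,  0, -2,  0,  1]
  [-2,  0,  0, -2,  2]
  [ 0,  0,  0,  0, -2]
x^5 + 10*x^4 + 40*x^3 + 80*x^2 + 80*x + 32

Expanding det(x·I − A) (e.g. by cofactor expansion or by noting that A is similar to its Jordan form J, which has the same characteristic polynomial as A) gives
  χ_A(x) = x^5 + 10*x^4 + 40*x^3 + 80*x^2 + 80*x + 32
which factors as (x + 2)^5. The eigenvalues (with algebraic multiplicities) are λ = -2 with multiplicity 5.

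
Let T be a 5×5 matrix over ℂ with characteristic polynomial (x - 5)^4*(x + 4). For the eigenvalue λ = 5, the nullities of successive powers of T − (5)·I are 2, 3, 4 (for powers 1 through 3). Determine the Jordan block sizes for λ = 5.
Block sizes for λ = 5: [3, 1]

From the dimensions of kernels of powers, the number of Jordan blocks of size at least j is d_j − d_{j−1} where d_j = dim ker(N^j) (with d_0 = 0). Computing the differences gives [2, 1, 1].
The number of blocks of size exactly k is (#blocks of size ≥ k) − (#blocks of size ≥ k + 1), so the partition is: 1 block(s) of size 1, 1 block(s) of size 3.
In nonincreasing order the block sizes are [3, 1].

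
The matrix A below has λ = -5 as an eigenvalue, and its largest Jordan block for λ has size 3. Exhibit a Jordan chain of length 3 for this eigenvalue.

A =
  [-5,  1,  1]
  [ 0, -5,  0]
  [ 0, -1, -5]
A Jordan chain for λ = -5 of length 3:
v_1 = (-1, 0, 0)ᵀ
v_2 = (1, 0, -1)ᵀ
v_3 = (0, 1, 0)ᵀ

Let N = A − (-5)·I. We want v_3 with N^3 v_3 = 0 but N^2 v_3 ≠ 0; then v_{j-1} := N · v_j for j = 3, …, 2.

Pick v_3 = (0, 1, 0)ᵀ.
Then v_2 = N · v_3 = (1, 0, -1)ᵀ.
Then v_1 = N · v_2 = (-1, 0, 0)ᵀ.

Sanity check: (A − (-5)·I) v_1 = (0, 0, 0)ᵀ = 0. ✓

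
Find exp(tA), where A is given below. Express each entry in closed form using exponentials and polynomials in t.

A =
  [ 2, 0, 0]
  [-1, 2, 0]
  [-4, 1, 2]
e^{tA} =
  [exp(2*t), 0, 0]
  [-t*exp(2*t), exp(2*t), 0]
  [-t^2*exp(2*t)/2 - 4*t*exp(2*t), t*exp(2*t), exp(2*t)]

Strategy: write A = P · J · P⁻¹ where J is a Jordan canonical form, so e^{tA} = P · e^{tJ} · P⁻¹, and e^{tJ} can be computed block-by-block.

A has Jordan form
J =
  [2, 1, 0]
  [0, 2, 1]
  [0, 0, 2]
(up to reordering of blocks).

Per-block formulas:
  For a 3×3 Jordan block J_3(2): exp(t · J_3(2)) = e^(2t)·(I + t·N + (t^2/2)·N^2), where N is the 3×3 nilpotent shift.

After assembling e^{tJ} and conjugating by P, we get:

e^{tA} =
  [exp(2*t), 0, 0]
  [-t*exp(2*t), exp(2*t), 0]
  [-t^2*exp(2*t)/2 - 4*t*exp(2*t), t*exp(2*t), exp(2*t)]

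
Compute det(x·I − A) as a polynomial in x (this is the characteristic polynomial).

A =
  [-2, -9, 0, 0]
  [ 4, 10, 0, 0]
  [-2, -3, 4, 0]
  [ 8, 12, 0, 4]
x^4 - 16*x^3 + 96*x^2 - 256*x + 256

Expanding det(x·I − A) (e.g. by cofactor expansion or by noting that A is similar to its Jordan form J, which has the same characteristic polynomial as A) gives
  χ_A(x) = x^4 - 16*x^3 + 96*x^2 - 256*x + 256
which factors as (x - 4)^4. The eigenvalues (with algebraic multiplicities) are λ = 4 with multiplicity 4.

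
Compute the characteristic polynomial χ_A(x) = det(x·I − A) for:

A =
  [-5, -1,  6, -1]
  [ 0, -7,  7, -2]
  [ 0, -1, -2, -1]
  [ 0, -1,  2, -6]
x^4 + 20*x^3 + 150*x^2 + 500*x + 625

Expanding det(x·I − A) (e.g. by cofactor expansion or by noting that A is similar to its Jordan form J, which has the same characteristic polynomial as A) gives
  χ_A(x) = x^4 + 20*x^3 + 150*x^2 + 500*x + 625
which factors as (x + 5)^4. The eigenvalues (with algebraic multiplicities) are λ = -5 with multiplicity 4.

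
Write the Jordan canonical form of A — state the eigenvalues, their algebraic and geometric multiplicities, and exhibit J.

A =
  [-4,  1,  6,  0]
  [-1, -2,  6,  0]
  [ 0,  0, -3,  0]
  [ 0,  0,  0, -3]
J_2(-3) ⊕ J_1(-3) ⊕ J_1(-3)

The characteristic polynomial is
  det(x·I − A) = x^4 + 12*x^3 + 54*x^2 + 108*x + 81 = (x + 3)^4

Eigenvalues and multiplicities (the geometric multiplicity of λ is n − rank(A − λI), which equals the number of Jordan blocks for λ):
  λ = -3: algebraic multiplicity = 4, geometric multiplicity = 3

Determining the block sizes for each eigenvalue:
  λ = -3: 3 blocks summing to 4 forces exactly one block of size 2 and the rest size 1 → block sizes [2, 1, 1]

Assembling the blocks gives a Jordan form
J =
  [-3,  1,  0,  0]
  [ 0, -3,  0,  0]
  [ 0,  0, -3,  0]
  [ 0,  0,  0, -3]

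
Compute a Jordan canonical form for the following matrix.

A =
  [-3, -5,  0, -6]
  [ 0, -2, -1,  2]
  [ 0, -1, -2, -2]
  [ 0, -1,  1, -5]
J_3(-3) ⊕ J_1(-3)

The characteristic polynomial is
  det(x·I − A) = x^4 + 12*x^3 + 54*x^2 + 108*x + 81 = (x + 3)^4

Eigenvalues and multiplicities (the geometric multiplicity of λ is n − rank(A − λI), which equals the number of Jordan blocks for λ):
  λ = -3: algebraic multiplicity = 4, geometric multiplicity = 2

Determining the block sizes for each eigenvalue:
  λ = -3: with am = 4 and gm = 2, the partition is not yet determined (e.g. several partitions of 4 into 2 parts exist). Let N = A − (-3)·I. Computing rank(N^1) = 2, rank(N^2) = 1, rank(N^3) = 0; the number of blocks of size ≥ j is rank(N^{j−1}) − rank(N^j), giving [2, 1, 1]. So we have 1 block(s) of size 3, 1 block(s) of size 1 → block sizes [3, 1]

Assembling the blocks gives a Jordan form
J =
  [-3,  1,  0,  0]
  [ 0, -3,  1,  0]
  [ 0,  0, -3,  0]
  [ 0,  0,  0, -3]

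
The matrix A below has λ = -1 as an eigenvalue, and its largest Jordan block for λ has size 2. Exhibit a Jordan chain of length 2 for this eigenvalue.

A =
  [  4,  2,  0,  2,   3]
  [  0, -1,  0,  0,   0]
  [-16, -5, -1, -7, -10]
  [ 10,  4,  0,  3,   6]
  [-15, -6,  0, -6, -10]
A Jordan chain for λ = -1 of length 2:
v_1 = (5, 0, -16, 10, -15)ᵀ
v_2 = (1, 0, 0, 0, 0)ᵀ

Let N = A − (-1)·I. We want v_2 with N^2 v_2 = 0 but N^1 v_2 ≠ 0; then v_{j-1} := N · v_j for j = 2, …, 2.

Pick v_2 = (1, 0, 0, 0, 0)ᵀ.
Then v_1 = N · v_2 = (5, 0, -16, 10, -15)ᵀ.

Sanity check: (A − (-1)·I) v_1 = (0, 0, 0, 0, 0)ᵀ = 0. ✓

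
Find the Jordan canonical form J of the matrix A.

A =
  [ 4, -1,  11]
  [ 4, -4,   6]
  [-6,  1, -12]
J_3(-4)

The characteristic polynomial is
  det(x·I − A) = x^3 + 12*x^2 + 48*x + 64 = (x + 4)^3

Eigenvalues and multiplicities (the geometric multiplicity of λ is n − rank(A − λI), which equals the number of Jordan blocks for λ):
  λ = -4: algebraic multiplicity = 3, geometric multiplicity = 1

Determining the block sizes for each eigenvalue:
  λ = -4: one block (gm = 1), so the single block has size am = 3 → block sizes [3]

Assembling the blocks gives a Jordan form
J =
  [-4,  1,  0]
  [ 0, -4,  1]
  [ 0,  0, -4]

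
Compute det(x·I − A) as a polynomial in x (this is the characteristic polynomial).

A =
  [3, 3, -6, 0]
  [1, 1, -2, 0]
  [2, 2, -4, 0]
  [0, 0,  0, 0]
x^4

Expanding det(x·I − A) (e.g. by cofactor expansion or by noting that A is similar to its Jordan form J, which has the same characteristic polynomial as A) gives
  χ_A(x) = x^4
which factors as x^4. The eigenvalues (with algebraic multiplicities) are λ = 0 with multiplicity 4.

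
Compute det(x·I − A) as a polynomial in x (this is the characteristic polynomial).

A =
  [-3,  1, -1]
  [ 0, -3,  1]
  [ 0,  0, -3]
x^3 + 9*x^2 + 27*x + 27

Expanding det(x·I − A) (e.g. by cofactor expansion or by noting that A is similar to its Jordan form J, which has the same characteristic polynomial as A) gives
  χ_A(x) = x^3 + 9*x^2 + 27*x + 27
which factors as (x + 3)^3. The eigenvalues (with algebraic multiplicities) are λ = -3 with multiplicity 3.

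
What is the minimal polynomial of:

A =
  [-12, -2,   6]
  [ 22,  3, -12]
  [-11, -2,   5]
x^2 + 3*x + 2

The characteristic polynomial is χ_A(x) = (x + 1)^2*(x + 2), so the eigenvalues are known. The minimal polynomial is
  m_A(x) = Π_λ (x − λ)^{k_λ}
where k_λ is the size of the *largest* Jordan block for λ (equivalently, the smallest k with (A − λI)^k v = 0 for every generalised eigenvector v of λ).

  λ = -2: largest Jordan block has size 1, contributing (x + 2)
  λ = -1: largest Jordan block has size 1, contributing (x + 1)

So m_A(x) = (x + 1)*(x + 2) = x^2 + 3*x + 2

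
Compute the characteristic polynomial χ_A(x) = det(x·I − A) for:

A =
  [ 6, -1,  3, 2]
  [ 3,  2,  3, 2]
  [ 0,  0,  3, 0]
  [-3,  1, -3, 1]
x^4 - 12*x^3 + 54*x^2 - 108*x + 81

Expanding det(x·I − A) (e.g. by cofactor expansion or by noting that A is similar to its Jordan form J, which has the same characteristic polynomial as A) gives
  χ_A(x) = x^4 - 12*x^3 + 54*x^2 - 108*x + 81
which factors as (x - 3)^4. The eigenvalues (with algebraic multiplicities) are λ = 3 with multiplicity 4.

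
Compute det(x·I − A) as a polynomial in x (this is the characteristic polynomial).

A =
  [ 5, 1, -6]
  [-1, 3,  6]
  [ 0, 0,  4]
x^3 - 12*x^2 + 48*x - 64

Expanding det(x·I − A) (e.g. by cofactor expansion or by noting that A is similar to its Jordan form J, which has the same characteristic polynomial as A) gives
  χ_A(x) = x^3 - 12*x^2 + 48*x - 64
which factors as (x - 4)^3. The eigenvalues (with algebraic multiplicities) are λ = 4 with multiplicity 3.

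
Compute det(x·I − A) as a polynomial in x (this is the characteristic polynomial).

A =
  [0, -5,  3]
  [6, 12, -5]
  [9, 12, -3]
x^3 - 9*x^2 + 27*x - 27

Expanding det(x·I − A) (e.g. by cofactor expansion or by noting that A is similar to its Jordan form J, which has the same characteristic polynomial as A) gives
  χ_A(x) = x^3 - 9*x^2 + 27*x - 27
which factors as (x - 3)^3. The eigenvalues (with algebraic multiplicities) are λ = 3 with multiplicity 3.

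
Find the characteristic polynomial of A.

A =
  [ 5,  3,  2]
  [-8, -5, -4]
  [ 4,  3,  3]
x^3 - 3*x^2 + 3*x - 1

Expanding det(x·I − A) (e.g. by cofactor expansion or by noting that A is similar to its Jordan form J, which has the same characteristic polynomial as A) gives
  χ_A(x) = x^3 - 3*x^2 + 3*x - 1
which factors as (x - 1)^3. The eigenvalues (with algebraic multiplicities) are λ = 1 with multiplicity 3.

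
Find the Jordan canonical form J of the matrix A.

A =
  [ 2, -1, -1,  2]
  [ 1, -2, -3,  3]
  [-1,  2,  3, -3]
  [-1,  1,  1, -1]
J_2(0) ⊕ J_2(1)

The characteristic polynomial is
  det(x·I − A) = x^4 - 2*x^3 + x^2 = x^2*(x - 1)^2

Eigenvalues and multiplicities (the geometric multiplicity of λ is n − rank(A − λI), which equals the number of Jordan blocks for λ):
  λ = 0: algebraic multiplicity = 2, geometric multiplicity = 1
  λ = 1: algebraic multiplicity = 2, geometric multiplicity = 1

Determining the block sizes for each eigenvalue:
  λ = 0: one block (gm = 1), so the single block has size am = 2 → block sizes [2]
  λ = 1: one block (gm = 1), so the single block has size am = 2 → block sizes [2]

Assembling the blocks gives a Jordan form
J =
  [0, 1, 0, 0]
  [0, 0, 0, 0]
  [0, 0, 1, 1]
  [0, 0, 0, 1]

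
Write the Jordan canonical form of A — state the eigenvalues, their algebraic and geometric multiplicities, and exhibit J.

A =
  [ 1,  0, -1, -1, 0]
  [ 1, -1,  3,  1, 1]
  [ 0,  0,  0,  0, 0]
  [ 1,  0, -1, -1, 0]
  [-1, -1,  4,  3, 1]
J_3(0) ⊕ J_2(0)

The characteristic polynomial is
  det(x·I − A) = x^5

Eigenvalues and multiplicities (the geometric multiplicity of λ is n − rank(A − λI), which equals the number of Jordan blocks for λ):
  λ = 0: algebraic multiplicity = 5, geometric multiplicity = 2

Determining the block sizes for each eigenvalue:
  λ = 0: with am = 5 and gm = 2, the partition is not yet determined (e.g. several partitions of 5 into 2 parts exist). Let N = A − (0)·I. Computing rank(N^1) = 3, rank(N^2) = 1, rank(N^3) = 0; the number of blocks of size ≥ j is rank(N^{j−1}) − rank(N^j), giving [2, 2, 1]. So we have 1 block(s) of size 3, 1 block(s) of size 2 → block sizes [3, 2]

Assembling the blocks gives a Jordan form
J =
  [0, 1, 0, 0, 0]
  [0, 0, 1, 0, 0]
  [0, 0, 0, 0, 0]
  [0, 0, 0, 0, 1]
  [0, 0, 0, 0, 0]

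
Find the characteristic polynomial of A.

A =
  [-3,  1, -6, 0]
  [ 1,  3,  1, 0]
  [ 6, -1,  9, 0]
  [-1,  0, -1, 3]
x^4 - 12*x^3 + 54*x^2 - 108*x + 81

Expanding det(x·I − A) (e.g. by cofactor expansion or by noting that A is similar to its Jordan form J, which has the same characteristic polynomial as A) gives
  χ_A(x) = x^4 - 12*x^3 + 54*x^2 - 108*x + 81
which factors as (x - 3)^4. The eigenvalues (with algebraic multiplicities) are λ = 3 with multiplicity 4.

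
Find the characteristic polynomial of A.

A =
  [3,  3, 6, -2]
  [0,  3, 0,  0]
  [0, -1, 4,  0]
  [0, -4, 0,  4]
x^4 - 14*x^3 + 73*x^2 - 168*x + 144

Expanding det(x·I − A) (e.g. by cofactor expansion or by noting that A is similar to its Jordan form J, which has the same characteristic polynomial as A) gives
  χ_A(x) = x^4 - 14*x^3 + 73*x^2 - 168*x + 144
which factors as (x - 4)^2*(x - 3)^2. The eigenvalues (with algebraic multiplicities) are λ = 3 with multiplicity 2, λ = 4 with multiplicity 2.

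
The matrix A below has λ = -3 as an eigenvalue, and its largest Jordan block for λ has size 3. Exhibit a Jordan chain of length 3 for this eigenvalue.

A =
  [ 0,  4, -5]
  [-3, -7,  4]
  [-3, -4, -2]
A Jordan chain for λ = -3 of length 3:
v_1 = (12, -9, 0)ᵀ
v_2 = (3, -3, -3)ᵀ
v_3 = (1, 0, 0)ᵀ

Let N = A − (-3)·I. We want v_3 with N^3 v_3 = 0 but N^2 v_3 ≠ 0; then v_{j-1} := N · v_j for j = 3, …, 2.

Pick v_3 = (1, 0, 0)ᵀ.
Then v_2 = N · v_3 = (3, -3, -3)ᵀ.
Then v_1 = N · v_2 = (12, -9, 0)ᵀ.

Sanity check: (A − (-3)·I) v_1 = (0, 0, 0)ᵀ = 0. ✓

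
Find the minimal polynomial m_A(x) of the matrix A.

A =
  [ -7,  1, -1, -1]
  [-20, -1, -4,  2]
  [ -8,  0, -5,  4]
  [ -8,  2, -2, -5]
x^3 + 13*x^2 + 55*x + 75

The characteristic polynomial is χ_A(x) = (x + 3)*(x + 5)^3, so the eigenvalues are known. The minimal polynomial is
  m_A(x) = Π_λ (x − λ)^{k_λ}
where k_λ is the size of the *largest* Jordan block for λ (equivalently, the smallest k with (A − λI)^k v = 0 for every generalised eigenvector v of λ).

  λ = -5: largest Jordan block has size 2, contributing (x + 5)^2
  λ = -3: largest Jordan block has size 1, contributing (x + 3)

So m_A(x) = (x + 3)*(x + 5)^2 = x^3 + 13*x^2 + 55*x + 75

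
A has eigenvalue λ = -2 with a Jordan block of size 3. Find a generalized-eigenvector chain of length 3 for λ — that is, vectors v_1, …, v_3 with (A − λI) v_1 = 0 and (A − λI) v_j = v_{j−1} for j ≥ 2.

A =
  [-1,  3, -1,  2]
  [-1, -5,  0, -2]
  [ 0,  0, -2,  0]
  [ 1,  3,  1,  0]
A Jordan chain for λ = -2 of length 3:
v_1 = (1, -1, 0, 1)ᵀ
v_2 = (-1, 0, 0, 1)ᵀ
v_3 = (0, 0, 1, 0)ᵀ

Let N = A − (-2)·I. We want v_3 with N^3 v_3 = 0 but N^2 v_3 ≠ 0; then v_{j-1} := N · v_j for j = 3, …, 2.

Pick v_3 = (0, 0, 1, 0)ᵀ.
Then v_2 = N · v_3 = (-1, 0, 0, 1)ᵀ.
Then v_1 = N · v_2 = (1, -1, 0, 1)ᵀ.

Sanity check: (A − (-2)·I) v_1 = (0, 0, 0, 0)ᵀ = 0. ✓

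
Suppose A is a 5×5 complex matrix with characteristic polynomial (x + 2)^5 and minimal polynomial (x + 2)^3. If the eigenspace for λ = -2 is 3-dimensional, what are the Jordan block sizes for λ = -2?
Block sizes for λ = -2: [3, 1, 1]

Step 1 — from the characteristic polynomial, algebraic multiplicity of λ = -2 is 5. From dim ker(A − (-2)·I) = 3, there are exactly 3 Jordan blocks for λ = -2.
Step 2 — from the minimal polynomial, the factor (x + 2)^3 tells us the largest block for λ = -2 has size 3.
Step 3 — with total size 5, 3 blocks, and largest block 3, the block sizes (in nonincreasing order) are [3, 1, 1].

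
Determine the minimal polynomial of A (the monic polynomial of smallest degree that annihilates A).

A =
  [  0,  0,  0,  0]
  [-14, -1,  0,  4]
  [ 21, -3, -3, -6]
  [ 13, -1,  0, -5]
x^3 + 6*x^2 + 9*x

The characteristic polynomial is χ_A(x) = x*(x + 3)^3, so the eigenvalues are known. The minimal polynomial is
  m_A(x) = Π_λ (x − λ)^{k_λ}
where k_λ is the size of the *largest* Jordan block for λ (equivalently, the smallest k with (A − λI)^k v = 0 for every generalised eigenvector v of λ).

  λ = -3: largest Jordan block has size 2, contributing (x + 3)^2
  λ = 0: largest Jordan block has size 1, contributing (x − 0)

So m_A(x) = x*(x + 3)^2 = x^3 + 6*x^2 + 9*x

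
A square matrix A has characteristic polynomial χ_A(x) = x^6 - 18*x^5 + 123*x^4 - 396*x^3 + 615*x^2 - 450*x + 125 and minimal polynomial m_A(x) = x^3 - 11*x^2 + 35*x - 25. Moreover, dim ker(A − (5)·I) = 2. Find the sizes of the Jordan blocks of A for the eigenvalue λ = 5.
Block sizes for λ = 5: [2, 1]

Step 1 — from the characteristic polynomial, algebraic multiplicity of λ = 5 is 3. From dim ker(A − (5)·I) = 2, there are exactly 2 Jordan blocks for λ = 5.
Step 2 — from the minimal polynomial, the factor (x − 5)^2 tells us the largest block for λ = 5 has size 2.
Step 3 — with total size 3, 2 blocks, and largest block 2, the block sizes (in nonincreasing order) are [2, 1].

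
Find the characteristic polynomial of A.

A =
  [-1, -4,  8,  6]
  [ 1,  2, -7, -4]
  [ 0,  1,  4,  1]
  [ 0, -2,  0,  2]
x^4 - 7*x^3 + 15*x^2 - 13*x + 4

Expanding det(x·I − A) (e.g. by cofactor expansion or by noting that A is similar to its Jordan form J, which has the same characteristic polynomial as A) gives
  χ_A(x) = x^4 - 7*x^3 + 15*x^2 - 13*x + 4
which factors as (x - 4)*(x - 1)^3. The eigenvalues (with algebraic multiplicities) are λ = 1 with multiplicity 3, λ = 4 with multiplicity 1.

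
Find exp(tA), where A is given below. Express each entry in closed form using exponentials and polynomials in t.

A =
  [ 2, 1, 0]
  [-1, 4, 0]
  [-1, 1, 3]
e^{tA} =
  [-t*exp(3*t) + exp(3*t), t*exp(3*t), 0]
  [-t*exp(3*t), t*exp(3*t) + exp(3*t), 0]
  [-t*exp(3*t), t*exp(3*t), exp(3*t)]

Strategy: write A = P · J · P⁻¹ where J is a Jordan canonical form, so e^{tA} = P · e^{tJ} · P⁻¹, and e^{tJ} can be computed block-by-block.

A has Jordan form
J =
  [3, 1, 0]
  [0, 3, 0]
  [0, 0, 3]
(up to reordering of blocks).

Per-block formulas:
  For a 2×2 Jordan block J_2(3): exp(t · J_2(3)) = e^(3t)·(I + t·N), where N is the 2×2 nilpotent shift.
  For a 1×1 block at λ = 3: exp(t · [3]) = [e^(3t)].

After assembling e^{tJ} and conjugating by P, we get:

e^{tA} =
  [-t*exp(3*t) + exp(3*t), t*exp(3*t), 0]
  [-t*exp(3*t), t*exp(3*t) + exp(3*t), 0]
  [-t*exp(3*t), t*exp(3*t), exp(3*t)]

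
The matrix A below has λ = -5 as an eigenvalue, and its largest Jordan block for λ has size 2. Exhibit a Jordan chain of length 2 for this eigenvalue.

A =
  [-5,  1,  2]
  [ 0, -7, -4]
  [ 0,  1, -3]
A Jordan chain for λ = -5 of length 2:
v_1 = (1, -2, 1)ᵀ
v_2 = (0, 1, 0)ᵀ

Let N = A − (-5)·I. We want v_2 with N^2 v_2 = 0 but N^1 v_2 ≠ 0; then v_{j-1} := N · v_j for j = 2, …, 2.

Pick v_2 = (0, 1, 0)ᵀ.
Then v_1 = N · v_2 = (1, -2, 1)ᵀ.

Sanity check: (A − (-5)·I) v_1 = (0, 0, 0)ᵀ = 0. ✓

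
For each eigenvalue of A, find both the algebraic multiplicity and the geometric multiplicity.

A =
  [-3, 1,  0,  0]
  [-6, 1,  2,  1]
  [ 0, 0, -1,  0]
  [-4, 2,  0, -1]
λ = -1: alg = 4, geom = 2

Step 1 — factor the characteristic polynomial to read off the algebraic multiplicities:
  χ_A(x) = (x + 1)^4

Step 2 — compute geometric multiplicities via the rank-nullity identity g(λ) = n − rank(A − λI):
  rank(A − (-1)·I) = 2, so dim ker(A − (-1)·I) = n − 2 = 2

Summary:
  λ = -1: algebraic multiplicity = 4, geometric multiplicity = 2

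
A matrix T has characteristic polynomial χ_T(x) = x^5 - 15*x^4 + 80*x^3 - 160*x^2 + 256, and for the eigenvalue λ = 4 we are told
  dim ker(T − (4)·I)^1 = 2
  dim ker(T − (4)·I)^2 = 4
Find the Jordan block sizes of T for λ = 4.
Block sizes for λ = 4: [2, 2]

From the dimensions of kernels of powers, the number of Jordan blocks of size at least j is d_j − d_{j−1} where d_j = dim ker(N^j) (with d_0 = 0). Computing the differences gives [2, 2].
The number of blocks of size exactly k is (#blocks of size ≥ k) − (#blocks of size ≥ k + 1), so the partition is: 2 block(s) of size 2.
In nonincreasing order the block sizes are [2, 2].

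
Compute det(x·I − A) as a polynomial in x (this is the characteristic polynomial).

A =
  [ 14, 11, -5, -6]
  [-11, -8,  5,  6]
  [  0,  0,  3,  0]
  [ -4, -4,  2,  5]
x^4 - 14*x^3 + 72*x^2 - 162*x + 135

Expanding det(x·I − A) (e.g. by cofactor expansion or by noting that A is similar to its Jordan form J, which has the same characteristic polynomial as A) gives
  χ_A(x) = x^4 - 14*x^3 + 72*x^2 - 162*x + 135
which factors as (x - 5)*(x - 3)^3. The eigenvalues (with algebraic multiplicities) are λ = 3 with multiplicity 3, λ = 5 with multiplicity 1.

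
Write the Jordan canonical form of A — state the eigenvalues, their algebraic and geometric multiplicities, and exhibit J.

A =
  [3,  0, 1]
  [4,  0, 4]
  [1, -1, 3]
J_3(2)

The characteristic polynomial is
  det(x·I − A) = x^3 - 6*x^2 + 12*x - 8 = (x - 2)^3

Eigenvalues and multiplicities (the geometric multiplicity of λ is n − rank(A − λI), which equals the number of Jordan blocks for λ):
  λ = 2: algebraic multiplicity = 3, geometric multiplicity = 1

Determining the block sizes for each eigenvalue:
  λ = 2: one block (gm = 1), so the single block has size am = 3 → block sizes [3]

Assembling the blocks gives a Jordan form
J =
  [2, 1, 0]
  [0, 2, 1]
  [0, 0, 2]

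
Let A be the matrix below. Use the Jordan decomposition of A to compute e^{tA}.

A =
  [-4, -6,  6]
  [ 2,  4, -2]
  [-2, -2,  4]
e^{tA} =
  [3 - 2*exp(2*t), 3 - 3*exp(2*t), 3*exp(2*t) - 3]
  [exp(2*t) - 1, 2*exp(2*t) - 1, 1 - exp(2*t)]
  [1 - exp(2*t), 1 - exp(2*t), 2*exp(2*t) - 1]

Strategy: write A = P · J · P⁻¹ where J is a Jordan canonical form, so e^{tA} = P · e^{tJ} · P⁻¹, and e^{tJ} can be computed block-by-block.

A has Jordan form
J =
  [0, 0, 0]
  [0, 2, 0]
  [0, 0, 2]
(up to reordering of blocks).

Per-block formulas:
  For a 1×1 block at λ = 2: exp(t · [2]) = [e^(2t)].
  For a 1×1 block at λ = 0: exp(t · [0]) = [e^(0t)].

After assembling e^{tJ} and conjugating by P, we get:

e^{tA} =
  [3 - 2*exp(2*t), 3 - 3*exp(2*t), 3*exp(2*t) - 3]
  [exp(2*t) - 1, 2*exp(2*t) - 1, 1 - exp(2*t)]
  [1 - exp(2*t), 1 - exp(2*t), 2*exp(2*t) - 1]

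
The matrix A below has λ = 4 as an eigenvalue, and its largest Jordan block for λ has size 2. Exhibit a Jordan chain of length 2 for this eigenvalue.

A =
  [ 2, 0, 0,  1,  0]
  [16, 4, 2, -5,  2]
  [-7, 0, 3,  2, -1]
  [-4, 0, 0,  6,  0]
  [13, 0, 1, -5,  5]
A Jordan chain for λ = 4 of length 2:
v_1 = (-2, 16, -7, -4, 13)ᵀ
v_2 = (1, 0, 0, 0, 0)ᵀ

Let N = A − (4)·I. We want v_2 with N^2 v_2 = 0 but N^1 v_2 ≠ 0; then v_{j-1} := N · v_j for j = 2, …, 2.

Pick v_2 = (1, 0, 0, 0, 0)ᵀ.
Then v_1 = N · v_2 = (-2, 16, -7, -4, 13)ᵀ.

Sanity check: (A − (4)·I) v_1 = (0, 0, 0, 0, 0)ᵀ = 0. ✓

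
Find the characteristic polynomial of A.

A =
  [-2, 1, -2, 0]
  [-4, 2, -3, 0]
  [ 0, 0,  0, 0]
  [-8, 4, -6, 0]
x^4

Expanding det(x·I − A) (e.g. by cofactor expansion or by noting that A is similar to its Jordan form J, which has the same characteristic polynomial as A) gives
  χ_A(x) = x^4
which factors as x^4. The eigenvalues (with algebraic multiplicities) are λ = 0 with multiplicity 4.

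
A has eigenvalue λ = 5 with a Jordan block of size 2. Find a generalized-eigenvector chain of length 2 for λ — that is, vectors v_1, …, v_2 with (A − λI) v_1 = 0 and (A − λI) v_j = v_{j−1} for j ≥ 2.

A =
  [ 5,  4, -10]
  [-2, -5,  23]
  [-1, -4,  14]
A Jordan chain for λ = 5 of length 2:
v_1 = (4, -10, -4)ᵀ
v_2 = (0, 1, 0)ᵀ

Let N = A − (5)·I. We want v_2 with N^2 v_2 = 0 but N^1 v_2 ≠ 0; then v_{j-1} := N · v_j for j = 2, …, 2.

Pick v_2 = (0, 1, 0)ᵀ.
Then v_1 = N · v_2 = (4, -10, -4)ᵀ.

Sanity check: (A − (5)·I) v_1 = (0, 0, 0)ᵀ = 0. ✓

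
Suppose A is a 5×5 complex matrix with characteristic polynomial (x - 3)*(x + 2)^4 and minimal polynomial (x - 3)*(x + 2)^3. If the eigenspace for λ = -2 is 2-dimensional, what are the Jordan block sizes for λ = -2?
Block sizes for λ = -2: [3, 1]

Step 1 — from the characteristic polynomial, algebraic multiplicity of λ = -2 is 4. From dim ker(A − (-2)·I) = 2, there are exactly 2 Jordan blocks for λ = -2.
Step 2 — from the minimal polynomial, the factor (x + 2)^3 tells us the largest block for λ = -2 has size 3.
Step 3 — with total size 4, 2 blocks, and largest block 3, the block sizes (in nonincreasing order) are [3, 1].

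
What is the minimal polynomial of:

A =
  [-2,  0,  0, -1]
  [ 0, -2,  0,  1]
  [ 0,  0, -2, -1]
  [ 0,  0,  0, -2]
x^2 + 4*x + 4

The characteristic polynomial is χ_A(x) = (x + 2)^4, so the eigenvalues are known. The minimal polynomial is
  m_A(x) = Π_λ (x − λ)^{k_λ}
where k_λ is the size of the *largest* Jordan block for λ (equivalently, the smallest k with (A − λI)^k v = 0 for every generalised eigenvector v of λ).

  λ = -2: largest Jordan block has size 2, contributing (x + 2)^2

So m_A(x) = (x + 2)^2 = x^2 + 4*x + 4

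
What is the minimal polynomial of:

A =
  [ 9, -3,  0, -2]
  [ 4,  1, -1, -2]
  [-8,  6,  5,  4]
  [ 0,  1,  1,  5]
x^3 - 15*x^2 + 75*x - 125

The characteristic polynomial is χ_A(x) = (x - 5)^4, so the eigenvalues are known. The minimal polynomial is
  m_A(x) = Π_λ (x − λ)^{k_λ}
where k_λ is the size of the *largest* Jordan block for λ (equivalently, the smallest k with (A − λI)^k v = 0 for every generalised eigenvector v of λ).

  λ = 5: largest Jordan block has size 3, contributing (x − 5)^3

So m_A(x) = (x - 5)^3 = x^3 - 15*x^2 + 75*x - 125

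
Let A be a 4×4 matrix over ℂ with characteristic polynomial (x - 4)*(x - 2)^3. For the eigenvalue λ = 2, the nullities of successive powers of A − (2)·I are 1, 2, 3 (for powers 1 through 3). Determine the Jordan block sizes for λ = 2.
Block sizes for λ = 2: [3]

From the dimensions of kernels of powers, the number of Jordan blocks of size at least j is d_j − d_{j−1} where d_j = dim ker(N^j) (with d_0 = 0). Computing the differences gives [1, 1, 1].
The number of blocks of size exactly k is (#blocks of size ≥ k) − (#blocks of size ≥ k + 1), so the partition is: 1 block(s) of size 3.
In nonincreasing order the block sizes are [3].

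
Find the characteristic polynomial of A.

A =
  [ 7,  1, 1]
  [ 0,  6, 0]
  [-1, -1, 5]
x^3 - 18*x^2 + 108*x - 216

Expanding det(x·I − A) (e.g. by cofactor expansion or by noting that A is similar to its Jordan form J, which has the same characteristic polynomial as A) gives
  χ_A(x) = x^3 - 18*x^2 + 108*x - 216
which factors as (x - 6)^3. The eigenvalues (with algebraic multiplicities) are λ = 6 with multiplicity 3.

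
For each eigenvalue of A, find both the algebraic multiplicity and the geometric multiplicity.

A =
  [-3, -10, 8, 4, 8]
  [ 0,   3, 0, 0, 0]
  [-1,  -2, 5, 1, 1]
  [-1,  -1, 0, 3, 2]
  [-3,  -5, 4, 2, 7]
λ = 3: alg = 5, geom = 3

Step 1 — factor the characteristic polynomial to read off the algebraic multiplicities:
  χ_A(x) = (x - 3)^5

Step 2 — compute geometric multiplicities via the rank-nullity identity g(λ) = n − rank(A − λI):
  rank(A − (3)·I) = 2, so dim ker(A − (3)·I) = n − 2 = 3

Summary:
  λ = 3: algebraic multiplicity = 5, geometric multiplicity = 3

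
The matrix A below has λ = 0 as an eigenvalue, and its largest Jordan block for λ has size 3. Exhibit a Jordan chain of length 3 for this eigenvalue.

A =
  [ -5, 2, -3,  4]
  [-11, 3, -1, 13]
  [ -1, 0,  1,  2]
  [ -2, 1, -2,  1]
A Jordan chain for λ = 0 of length 3:
v_1 = (-2, -3, 0, -1)ᵀ
v_2 = (-5, -11, -1, -2)ᵀ
v_3 = (1, 0, 0, 0)ᵀ

Let N = A − (0)·I. We want v_3 with N^3 v_3 = 0 but N^2 v_3 ≠ 0; then v_{j-1} := N · v_j for j = 3, …, 2.

Pick v_3 = (1, 0, 0, 0)ᵀ.
Then v_2 = N · v_3 = (-5, -11, -1, -2)ᵀ.
Then v_1 = N · v_2 = (-2, -3, 0, -1)ᵀ.

Sanity check: (A − (0)·I) v_1 = (0, 0, 0, 0)ᵀ = 0. ✓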